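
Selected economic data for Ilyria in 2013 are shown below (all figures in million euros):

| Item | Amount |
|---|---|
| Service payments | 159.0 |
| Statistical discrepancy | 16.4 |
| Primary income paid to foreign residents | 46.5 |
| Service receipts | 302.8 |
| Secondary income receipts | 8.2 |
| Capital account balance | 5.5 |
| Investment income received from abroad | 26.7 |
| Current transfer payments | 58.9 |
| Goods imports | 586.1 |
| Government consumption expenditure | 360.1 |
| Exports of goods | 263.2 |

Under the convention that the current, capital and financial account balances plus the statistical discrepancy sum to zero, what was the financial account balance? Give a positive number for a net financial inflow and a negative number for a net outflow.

227.7

Goods balance = 263.2 - 586.1 = -322.9
Services balance = 302.8 - 159.0 = 143.8
Trade balance (goods + services) = -322.9 + 143.8 = -179.1
Net primary income = 26.7 - 46.5 = -19.8
Net secondary income = 8.2 - 58.9 = -50.7
Current account = -179.1 + (-19.8) + (-50.7) = -249.6
Financial account = -(-249.6 + 5.5 + 16.4) = 227.7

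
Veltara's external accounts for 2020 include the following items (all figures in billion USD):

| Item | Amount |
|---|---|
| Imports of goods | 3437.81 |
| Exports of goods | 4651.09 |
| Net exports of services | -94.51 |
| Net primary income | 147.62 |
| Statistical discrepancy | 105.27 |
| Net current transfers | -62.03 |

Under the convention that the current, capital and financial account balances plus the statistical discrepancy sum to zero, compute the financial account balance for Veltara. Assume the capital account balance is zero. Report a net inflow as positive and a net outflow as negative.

Goods balance = 4651.09 - 3437.81 = 1213.28
Services balance = -94.51
Trade balance (goods + services) = 1213.28 + (-94.51) = 1118.77
Net primary income = 147.62
Net secondary income = -62.03
Current account = 1118.77 + 147.62 + (-62.03) = 1204.36
Financial account = -(1204.36 + 105.27) = -1309.63

-1309.63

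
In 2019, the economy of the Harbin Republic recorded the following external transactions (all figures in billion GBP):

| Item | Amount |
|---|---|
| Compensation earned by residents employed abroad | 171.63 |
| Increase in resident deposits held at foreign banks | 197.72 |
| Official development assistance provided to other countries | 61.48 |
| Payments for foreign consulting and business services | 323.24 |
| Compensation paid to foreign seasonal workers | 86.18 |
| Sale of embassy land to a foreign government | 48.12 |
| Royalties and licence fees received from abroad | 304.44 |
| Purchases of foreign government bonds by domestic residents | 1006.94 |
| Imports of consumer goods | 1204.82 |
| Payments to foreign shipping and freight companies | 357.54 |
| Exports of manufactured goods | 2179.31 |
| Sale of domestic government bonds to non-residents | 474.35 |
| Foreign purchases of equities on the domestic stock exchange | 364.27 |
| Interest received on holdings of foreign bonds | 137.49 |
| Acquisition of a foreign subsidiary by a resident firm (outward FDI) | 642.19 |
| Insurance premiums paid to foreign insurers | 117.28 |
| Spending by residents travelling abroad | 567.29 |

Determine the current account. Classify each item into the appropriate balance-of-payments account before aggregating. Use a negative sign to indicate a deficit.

75.04

Goods: -1204.82 + 2179.31 = 974.49
Services: -357.54 - 323.24 + 304.44 - 117.28 - 567.29 = -1060.91
Primary income: -86.18 + 137.49 + 171.63 = 222.94
Secondary income: -61.48
Current account = 974.49 + (-1060.91) + 222.94 + (-61.48) = 75.04
(Excluded from the current account — financial account: increase in resident deposits held at foreign banks 197.72, purchases of foreign government bonds by domestic residents 1006.94, sale of domestic government bonds to non-residents 474.35, foreign purchases of equities on the domestic stock exchange 364.27, acquisition of a foreign subsidiary by a resident firm (outward FDI) 642.19; capital account: sale of embassy land to a foreign government 48.12.)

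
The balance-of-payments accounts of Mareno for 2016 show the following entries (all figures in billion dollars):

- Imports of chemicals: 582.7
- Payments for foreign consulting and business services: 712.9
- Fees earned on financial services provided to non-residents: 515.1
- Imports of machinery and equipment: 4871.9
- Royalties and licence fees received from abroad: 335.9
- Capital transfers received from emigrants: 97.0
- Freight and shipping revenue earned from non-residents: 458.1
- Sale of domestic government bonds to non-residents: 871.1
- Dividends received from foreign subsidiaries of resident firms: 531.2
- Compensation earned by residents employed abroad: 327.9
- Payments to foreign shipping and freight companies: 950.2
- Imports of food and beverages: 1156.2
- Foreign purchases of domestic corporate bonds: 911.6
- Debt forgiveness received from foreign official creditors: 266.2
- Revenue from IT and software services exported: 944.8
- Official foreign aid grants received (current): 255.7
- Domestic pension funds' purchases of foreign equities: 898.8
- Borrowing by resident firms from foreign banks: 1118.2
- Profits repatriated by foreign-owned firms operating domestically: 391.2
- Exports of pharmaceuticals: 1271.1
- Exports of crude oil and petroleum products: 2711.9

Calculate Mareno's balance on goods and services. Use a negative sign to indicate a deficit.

Goods: 2711.9 - 4871.9 - 1156.2 + 1271.1 - 582.7 = -2627.8
Services: -950.2 + 944.8 + 515.1 + 335.9 - 712.9 + 458.1 = 590.8
Trade balance = -2627.8 + 590.8 = -2037.0
(Excluded from the trade balance — capital account: capital transfers received from emigrants 97.0, debt forgiveness received from foreign official creditors 266.2; financial account: sale of domestic government bonds to non-residents 871.1, foreign purchases of domestic corporate bonds 911.6, domestic pension funds' purchases of foreign equities 898.8, borrowing by resident firms from foreign banks 1118.2; primary income: dividends received from foreign subsidiaries of resident firms 531.2, compensation earned by residents employed abroad 327.9, profits repatriated by foreign-owned firms operating domestically 391.2; secondary income: official foreign aid grants received (current) 255.7.)

-2037.0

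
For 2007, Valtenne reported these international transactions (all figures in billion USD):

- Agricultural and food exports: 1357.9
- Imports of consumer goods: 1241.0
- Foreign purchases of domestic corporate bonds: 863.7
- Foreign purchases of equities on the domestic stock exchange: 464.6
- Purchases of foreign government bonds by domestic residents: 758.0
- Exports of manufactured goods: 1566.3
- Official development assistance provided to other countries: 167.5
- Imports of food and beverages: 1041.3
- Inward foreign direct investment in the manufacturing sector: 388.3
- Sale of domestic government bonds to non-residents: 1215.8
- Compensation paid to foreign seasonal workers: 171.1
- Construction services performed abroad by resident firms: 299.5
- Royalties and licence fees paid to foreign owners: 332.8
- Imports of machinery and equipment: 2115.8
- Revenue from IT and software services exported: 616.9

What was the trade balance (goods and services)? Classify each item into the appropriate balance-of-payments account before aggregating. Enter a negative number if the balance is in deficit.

Goods: -1241.0 - 1041.3 + 1357.9 + 1566.3 - 2115.8 = -1473.9
Services: 299.5 + 616.9 - 332.8 = 583.6
Trade balance = -1473.9 + 583.6 = -890.3
(Excluded from the trade balance — financial account: foreign purchases of domestic corporate bonds 863.7, foreign purchases of equities on the domestic stock exchange 464.6, purchases of foreign government bonds by domestic residents 758.0, inward foreign direct investment in the manufacturing sector 388.3, sale of domestic government bonds to non-residents 1215.8; secondary income: official development assistance provided to other countries 167.5; primary income: compensation paid to foreign seasonal workers 171.1.)

-890.3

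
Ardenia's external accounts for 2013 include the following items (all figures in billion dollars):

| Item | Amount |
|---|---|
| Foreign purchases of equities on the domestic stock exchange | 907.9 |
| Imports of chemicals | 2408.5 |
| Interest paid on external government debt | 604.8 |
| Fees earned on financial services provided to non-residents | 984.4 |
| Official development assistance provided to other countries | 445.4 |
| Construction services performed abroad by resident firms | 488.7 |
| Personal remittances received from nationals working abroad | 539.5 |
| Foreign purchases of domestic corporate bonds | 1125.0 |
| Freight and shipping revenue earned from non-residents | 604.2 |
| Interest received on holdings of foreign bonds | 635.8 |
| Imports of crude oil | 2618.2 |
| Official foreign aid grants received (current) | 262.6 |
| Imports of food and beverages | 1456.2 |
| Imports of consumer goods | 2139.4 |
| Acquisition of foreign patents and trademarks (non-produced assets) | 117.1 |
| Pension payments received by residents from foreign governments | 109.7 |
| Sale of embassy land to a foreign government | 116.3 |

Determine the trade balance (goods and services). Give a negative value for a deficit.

Goods: -2408.5 - 2618.2 - 2139.4 - 1456.2 = -8622.3
Services: 984.4 + 488.7 + 604.2 = 2077.3
Trade balance = -8622.3 + 2077.3 = -6545.0
(Excluded from the trade balance — financial account: foreign purchases of equities on the domestic stock exchange 907.9, foreign purchases of domestic corporate bonds 1125.0; primary income: interest paid on external government debt 604.8, interest received on holdings of foreign bonds 635.8; secondary income: official development assistance provided to other countries 445.4, personal remittances received from nationals working abroad 539.5, official foreign aid grants received (current) 262.6, pension payments received by residents from foreign governments 109.7; capital account: acquisition of foreign patents and trademarks (non-produced assets) 117.1, sale of embassy land to a foreign government 116.3.)

-6545.0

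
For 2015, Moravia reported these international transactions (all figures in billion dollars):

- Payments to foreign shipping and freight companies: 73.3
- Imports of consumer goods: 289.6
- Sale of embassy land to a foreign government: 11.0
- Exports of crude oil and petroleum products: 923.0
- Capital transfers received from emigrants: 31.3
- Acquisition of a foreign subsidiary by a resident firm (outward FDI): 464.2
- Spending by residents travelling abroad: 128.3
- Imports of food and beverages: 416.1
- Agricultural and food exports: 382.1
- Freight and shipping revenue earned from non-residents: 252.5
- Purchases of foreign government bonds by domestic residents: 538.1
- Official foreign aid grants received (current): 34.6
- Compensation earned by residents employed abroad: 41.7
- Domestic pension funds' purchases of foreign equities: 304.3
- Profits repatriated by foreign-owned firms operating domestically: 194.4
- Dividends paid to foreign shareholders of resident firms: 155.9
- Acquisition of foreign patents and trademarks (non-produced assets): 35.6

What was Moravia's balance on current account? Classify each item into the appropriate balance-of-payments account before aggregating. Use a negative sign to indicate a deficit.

376.3

Goods: 923.0 - 289.6 - 416.1 + 382.1 = 599.4
Services: -128.3 + 252.5 - 73.3 = 50.9
Primary income: -194.4 - 155.9 + 41.7 = -308.6
Secondary income: 34.6
Current account = 599.4 + 50.9 + (-308.6) + 34.6 = 376.3
(Excluded from the current account — capital account: sale of embassy land to a foreign government 11.0, capital transfers received from emigrants 31.3, acquisition of foreign patents and trademarks (non-produced assets) 35.6; financial account: acquisition of a foreign subsidiary by a resident firm (outward FDI) 464.2, purchases of foreign government bonds by domestic residents 538.1, domestic pension funds' purchases of foreign equities 304.3.)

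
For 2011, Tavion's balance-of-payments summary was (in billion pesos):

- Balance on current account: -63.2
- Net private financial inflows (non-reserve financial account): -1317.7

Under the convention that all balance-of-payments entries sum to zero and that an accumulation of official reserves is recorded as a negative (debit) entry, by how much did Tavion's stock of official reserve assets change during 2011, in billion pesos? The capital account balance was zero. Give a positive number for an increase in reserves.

Official reserve transactions balance = -((-63.2) + (-1317.7)) = 1380.9
An accumulation of reserves is recorded as a debit (negative entry), so the change in the stock of reserves is the negative of that balance.
Change in official reserves = -(1380.9) = -1380.9

-1380.9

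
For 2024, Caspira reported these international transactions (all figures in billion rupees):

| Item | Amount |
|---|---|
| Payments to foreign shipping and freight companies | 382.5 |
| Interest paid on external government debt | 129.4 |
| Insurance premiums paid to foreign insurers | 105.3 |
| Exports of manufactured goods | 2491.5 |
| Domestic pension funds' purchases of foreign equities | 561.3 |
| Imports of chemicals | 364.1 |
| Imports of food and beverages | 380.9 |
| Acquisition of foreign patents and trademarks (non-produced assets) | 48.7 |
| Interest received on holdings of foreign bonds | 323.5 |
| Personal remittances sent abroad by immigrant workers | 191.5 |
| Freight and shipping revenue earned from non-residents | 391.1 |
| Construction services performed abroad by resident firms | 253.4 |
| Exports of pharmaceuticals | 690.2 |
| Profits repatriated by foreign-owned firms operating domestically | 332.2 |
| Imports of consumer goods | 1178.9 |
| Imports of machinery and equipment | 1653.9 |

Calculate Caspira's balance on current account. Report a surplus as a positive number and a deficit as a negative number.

Goods: 690.2 - 380.9 + 2491.5 - 1653.9 - 364.1 - 1178.9 = -396.1
Services: 391.1 + 253.4 - 382.5 - 105.3 = 156.7
Primary income: 323.5 - 129.4 - 332.2 = -138.1
Secondary income: -191.5
Current account = (-396.1) + 156.7 + (-138.1) + (-191.5) = -569.0
(Excluded from the current account — financial account: domestic pension funds' purchases of foreign equities 561.3; capital account: acquisition of foreign patents and trademarks (non-produced assets) 48.7.)

-569.0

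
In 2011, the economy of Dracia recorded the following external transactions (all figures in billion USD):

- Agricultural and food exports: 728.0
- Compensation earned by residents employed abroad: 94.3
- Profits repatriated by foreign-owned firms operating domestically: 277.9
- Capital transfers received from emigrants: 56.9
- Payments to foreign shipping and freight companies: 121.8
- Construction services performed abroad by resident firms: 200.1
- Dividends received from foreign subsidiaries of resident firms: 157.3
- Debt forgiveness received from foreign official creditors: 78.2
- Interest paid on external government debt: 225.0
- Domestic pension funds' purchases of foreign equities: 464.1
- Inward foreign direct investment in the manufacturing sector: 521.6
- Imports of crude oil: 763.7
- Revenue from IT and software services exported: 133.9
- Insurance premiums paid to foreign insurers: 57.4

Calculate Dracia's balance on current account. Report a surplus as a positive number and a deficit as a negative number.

Goods: -763.7 + 728.0 = -35.7
Services: 200.1 + 133.9 - 121.8 - 57.4 = 154.8
Primary income: 157.3 - 225.0 - 277.9 + 94.3 = -251.3
Current account = (-35.7) + 154.8 + (-251.3) = -132.2
(Excluded from the current account — capital account: capital transfers received from emigrants 56.9, debt forgiveness received from foreign official creditors 78.2; financial account: domestic pension funds' purchases of foreign equities 464.1, inward foreign direct investment in the manufacturing sector 521.6.)

-132.2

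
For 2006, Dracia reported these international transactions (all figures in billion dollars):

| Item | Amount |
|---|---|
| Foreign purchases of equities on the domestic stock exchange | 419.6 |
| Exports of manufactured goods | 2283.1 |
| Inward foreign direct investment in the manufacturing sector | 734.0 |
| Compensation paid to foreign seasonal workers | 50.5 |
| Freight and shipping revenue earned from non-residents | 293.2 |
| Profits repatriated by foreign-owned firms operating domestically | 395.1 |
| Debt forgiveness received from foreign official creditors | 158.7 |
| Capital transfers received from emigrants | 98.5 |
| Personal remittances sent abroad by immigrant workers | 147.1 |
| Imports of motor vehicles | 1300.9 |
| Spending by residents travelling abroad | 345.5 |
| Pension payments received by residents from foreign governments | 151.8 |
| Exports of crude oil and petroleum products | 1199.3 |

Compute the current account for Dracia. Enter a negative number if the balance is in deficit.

Goods: -1300.9 + 1199.3 + 2283.1 = 2181.5
Services: 293.2 - 345.5 = -52.3
Primary income: -50.5 - 395.1 = -445.6
Secondary income: -147.1 + 151.8 = 4.7
Current account = 2181.5 + (-52.3) + (-445.6) + 4.7 = 1688.3
(Excluded from the current account — financial account: foreign purchases of equities on the domestic stock exchange 419.6, inward foreign direct investment in the manufacturing sector 734.0; capital account: debt forgiveness received from foreign official creditors 158.7, capital transfers received from emigrants 98.5.)

1688.3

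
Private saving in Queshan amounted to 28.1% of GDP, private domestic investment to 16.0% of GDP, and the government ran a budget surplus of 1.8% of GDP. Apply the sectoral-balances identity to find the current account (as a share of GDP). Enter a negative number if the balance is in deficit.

13.9

By the sectoral-balances identity, CA = (S_private - I) + (T - G).
Private balance = 28.1 - 16.0 = 12.1
Government balance (T - G) = 1.8
CA = 12.1 + 1.8 = 13.9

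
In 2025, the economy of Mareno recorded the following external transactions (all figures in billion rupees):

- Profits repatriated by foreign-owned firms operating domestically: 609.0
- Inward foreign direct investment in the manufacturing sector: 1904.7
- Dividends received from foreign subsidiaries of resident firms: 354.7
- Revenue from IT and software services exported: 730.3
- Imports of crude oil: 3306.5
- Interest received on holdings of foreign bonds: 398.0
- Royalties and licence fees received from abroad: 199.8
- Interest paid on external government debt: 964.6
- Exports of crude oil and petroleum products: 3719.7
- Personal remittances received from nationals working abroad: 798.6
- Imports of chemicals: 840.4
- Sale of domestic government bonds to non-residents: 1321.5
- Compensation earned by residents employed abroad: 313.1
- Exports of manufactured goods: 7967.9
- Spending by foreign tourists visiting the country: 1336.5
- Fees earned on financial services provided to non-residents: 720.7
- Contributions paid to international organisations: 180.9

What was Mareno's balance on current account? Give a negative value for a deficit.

10637.9

Goods: 3719.7 + 7967.9 - 3306.5 - 840.4 = 7540.7
Services: 720.7 + 199.8 + 730.3 + 1336.5 = 2987.3
Primary income: 398.0 - 609.0 + 313.1 + 354.7 - 964.6 = -507.8
Secondary income: 798.6 - 180.9 = 617.7
Current account = 7540.7 + 2987.3 + (-507.8) + 617.7 = 10637.9
(Excluded from the current account — financial account: inward foreign direct investment in the manufacturing sector 1904.7, sale of domestic government bonds to non-residents 1321.5.)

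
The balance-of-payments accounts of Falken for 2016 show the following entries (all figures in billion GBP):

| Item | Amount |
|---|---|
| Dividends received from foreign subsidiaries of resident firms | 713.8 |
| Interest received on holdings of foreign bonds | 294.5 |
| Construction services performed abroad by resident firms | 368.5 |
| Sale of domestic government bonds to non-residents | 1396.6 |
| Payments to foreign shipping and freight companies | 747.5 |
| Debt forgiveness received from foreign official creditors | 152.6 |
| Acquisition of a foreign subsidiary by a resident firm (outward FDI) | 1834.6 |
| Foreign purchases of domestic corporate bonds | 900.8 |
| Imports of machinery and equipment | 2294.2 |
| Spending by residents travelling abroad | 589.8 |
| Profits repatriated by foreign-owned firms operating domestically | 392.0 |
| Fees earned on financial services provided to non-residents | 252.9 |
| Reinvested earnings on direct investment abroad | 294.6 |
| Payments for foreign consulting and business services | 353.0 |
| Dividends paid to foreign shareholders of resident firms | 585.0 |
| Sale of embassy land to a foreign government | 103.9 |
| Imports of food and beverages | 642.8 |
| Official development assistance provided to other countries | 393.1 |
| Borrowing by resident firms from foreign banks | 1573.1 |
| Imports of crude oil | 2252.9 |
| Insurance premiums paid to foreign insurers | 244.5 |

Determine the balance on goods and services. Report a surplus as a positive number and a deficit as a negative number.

-6503.3

Goods: -642.8 - 2294.2 - 2252.9 = -5189.9
Services: -244.5 + 252.9 + 368.5 - 589.8 - 747.5 - 353.0 = -1313.4
Trade balance = -5189.9 + (-1313.4) = -6503.3
(Excluded from the trade balance — primary income: dividends received from foreign subsidiaries of resident firms 713.8, interest received on holdings of foreign bonds 294.5, profits repatriated by foreign-owned firms operating domestically 392.0, reinvested earnings on direct investment abroad 294.6, dividends paid to foreign shareholders of resident firms 585.0; financial account: sale of domestic government bonds to non-residents 1396.6, acquisition of a foreign subsidiary by a resident firm (outward FDI) 1834.6, foreign purchases of domestic corporate bonds 900.8, borrowing by resident firms from foreign banks 1573.1; capital account: debt forgiveness received from foreign official creditors 152.6, sale of embassy land to a foreign government 103.9; secondary income: official development assistance provided to other countries 393.1.)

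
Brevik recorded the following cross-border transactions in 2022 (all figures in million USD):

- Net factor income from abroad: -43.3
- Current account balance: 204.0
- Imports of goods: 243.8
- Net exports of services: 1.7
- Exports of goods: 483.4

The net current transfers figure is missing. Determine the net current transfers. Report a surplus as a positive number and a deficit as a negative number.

6.0

Current account = goods balance + services balance + net primary income + net secondary income
Sum of the known components = 198.0
Net current transfers = CA - (known components) = 204.0 - 198.0 = 6.0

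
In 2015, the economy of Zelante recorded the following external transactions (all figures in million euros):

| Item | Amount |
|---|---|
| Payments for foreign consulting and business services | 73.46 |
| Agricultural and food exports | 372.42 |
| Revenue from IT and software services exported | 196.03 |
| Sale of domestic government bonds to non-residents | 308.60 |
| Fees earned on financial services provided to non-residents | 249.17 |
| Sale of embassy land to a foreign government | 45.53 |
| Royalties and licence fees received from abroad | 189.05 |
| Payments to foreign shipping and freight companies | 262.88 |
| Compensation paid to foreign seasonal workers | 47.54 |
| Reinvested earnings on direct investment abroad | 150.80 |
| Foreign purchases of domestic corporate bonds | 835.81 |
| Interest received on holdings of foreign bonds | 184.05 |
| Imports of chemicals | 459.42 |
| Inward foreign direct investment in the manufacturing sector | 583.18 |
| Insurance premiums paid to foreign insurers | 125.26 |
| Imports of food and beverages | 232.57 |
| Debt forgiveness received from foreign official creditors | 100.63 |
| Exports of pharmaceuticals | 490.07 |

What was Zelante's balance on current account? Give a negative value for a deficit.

630.46

Goods: -459.42 + 490.07 + 372.42 - 232.57 = 170.50
Services: 196.03 - 262.88 - 125.26 + 189.05 + 249.17 - 73.46 = 172.65
Primary income: 184.05 + 150.80 - 47.54 = 287.31
Current account = 170.50 + 172.65 + 287.31 = 630.46
(Excluded from the current account — financial account: sale of domestic government bonds to non-residents 308.60, foreign purchases of domestic corporate bonds 835.81, inward foreign direct investment in the manufacturing sector 583.18; capital account: sale of embassy land to a foreign government 45.53, debt forgiveness received from foreign official creditors 100.63.)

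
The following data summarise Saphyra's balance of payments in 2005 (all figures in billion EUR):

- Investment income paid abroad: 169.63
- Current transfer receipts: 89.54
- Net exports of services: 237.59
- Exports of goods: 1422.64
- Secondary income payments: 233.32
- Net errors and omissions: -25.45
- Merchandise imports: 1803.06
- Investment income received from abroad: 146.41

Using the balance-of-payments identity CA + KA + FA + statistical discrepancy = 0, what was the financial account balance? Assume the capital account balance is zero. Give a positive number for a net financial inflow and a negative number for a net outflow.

Goods balance = 1422.64 - 1803.06 = -380.42
Services balance = 237.59
Trade balance (goods + services) = -380.42 + 237.59 = -142.83
Net primary income = 146.41 - 169.63 = -23.22
Net secondary income = 89.54 - 233.32 = -143.78
Current account = -142.83 + (-23.22) + (-143.78) = -309.83
Financial account = -(-309.83 + (-25.45)) = 335.28

335.28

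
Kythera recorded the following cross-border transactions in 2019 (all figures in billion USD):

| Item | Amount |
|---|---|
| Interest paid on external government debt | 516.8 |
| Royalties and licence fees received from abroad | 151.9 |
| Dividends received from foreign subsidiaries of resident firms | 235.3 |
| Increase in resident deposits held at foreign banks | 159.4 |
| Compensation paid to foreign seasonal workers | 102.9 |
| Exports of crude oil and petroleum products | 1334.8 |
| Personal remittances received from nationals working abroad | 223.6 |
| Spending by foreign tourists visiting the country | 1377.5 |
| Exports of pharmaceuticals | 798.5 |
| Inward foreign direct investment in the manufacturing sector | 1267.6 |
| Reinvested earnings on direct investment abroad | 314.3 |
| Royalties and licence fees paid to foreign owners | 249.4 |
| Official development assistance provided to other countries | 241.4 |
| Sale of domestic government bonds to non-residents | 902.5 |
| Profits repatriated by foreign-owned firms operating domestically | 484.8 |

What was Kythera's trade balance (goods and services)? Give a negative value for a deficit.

3413.3

Goods: 798.5 + 1334.8 = 2133.3
Services: 151.9 - 249.4 + 1377.5 = 1280.0
Trade balance = 2133.3 + 1280.0 = 3413.3
(Excluded from the trade balance — primary income: interest paid on external government debt 516.8, dividends received from foreign subsidiaries of resident firms 235.3, compensation paid to foreign seasonal workers 102.9, reinvested earnings on direct investment abroad 314.3, profits repatriated by foreign-owned firms operating domestically 484.8; financial account: increase in resident deposits held at foreign banks 159.4, inward foreign direct investment in the manufacturing sector 1267.6, sale of domestic government bonds to non-residents 902.5; secondary income: personal remittances received from nationals working abroad 223.6, official development assistance provided to other countries 241.4.)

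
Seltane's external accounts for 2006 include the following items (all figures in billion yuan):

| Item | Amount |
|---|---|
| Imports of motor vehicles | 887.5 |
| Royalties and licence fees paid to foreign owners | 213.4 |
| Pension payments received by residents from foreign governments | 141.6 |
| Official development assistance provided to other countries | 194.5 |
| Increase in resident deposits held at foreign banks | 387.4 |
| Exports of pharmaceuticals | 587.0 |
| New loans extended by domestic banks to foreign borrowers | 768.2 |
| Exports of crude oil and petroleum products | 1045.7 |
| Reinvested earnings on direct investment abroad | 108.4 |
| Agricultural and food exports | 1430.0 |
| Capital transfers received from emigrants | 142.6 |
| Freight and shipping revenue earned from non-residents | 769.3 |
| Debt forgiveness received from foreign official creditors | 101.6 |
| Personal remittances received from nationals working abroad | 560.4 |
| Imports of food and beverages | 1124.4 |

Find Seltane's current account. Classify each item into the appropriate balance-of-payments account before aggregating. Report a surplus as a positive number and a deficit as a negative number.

Goods: -887.5 - 1124.4 + 1045.7 + 587.0 + 1430.0 = 1050.8
Services: 769.3 - 213.4 = 555.9
Primary income: 108.4
Secondary income: 560.4 + 141.6 - 194.5 = 507.5
Current account = 1050.8 + 555.9 + 108.4 + 507.5 = 2222.6
(Excluded from the current account — financial account: increase in resident deposits held at foreign banks 387.4, new loans extended by domestic banks to foreign borrowers 768.2; capital account: capital transfers received from emigrants 142.6, debt forgiveness received from foreign official creditors 101.6.)

2222.6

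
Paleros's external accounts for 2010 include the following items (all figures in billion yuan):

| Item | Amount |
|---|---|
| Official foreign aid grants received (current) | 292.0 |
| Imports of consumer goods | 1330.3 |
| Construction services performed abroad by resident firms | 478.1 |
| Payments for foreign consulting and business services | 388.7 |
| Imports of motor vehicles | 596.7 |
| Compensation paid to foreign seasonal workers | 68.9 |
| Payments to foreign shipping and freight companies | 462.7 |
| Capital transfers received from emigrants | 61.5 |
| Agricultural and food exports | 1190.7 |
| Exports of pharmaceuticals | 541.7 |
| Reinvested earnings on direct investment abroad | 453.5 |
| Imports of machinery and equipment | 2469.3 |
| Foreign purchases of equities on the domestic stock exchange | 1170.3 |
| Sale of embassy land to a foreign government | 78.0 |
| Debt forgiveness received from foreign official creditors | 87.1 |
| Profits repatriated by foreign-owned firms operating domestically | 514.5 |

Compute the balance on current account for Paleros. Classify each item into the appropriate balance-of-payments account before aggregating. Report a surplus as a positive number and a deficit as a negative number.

Goods: -1330.3 - 596.7 + 1190.7 - 2469.3 + 541.7 = -2663.9
Services: 478.1 - 388.7 - 462.7 = -373.3
Primary income: -514.5 + 453.5 - 68.9 = -129.9
Secondary income: 292.0
Current account = (-2663.9) + (-373.3) + (-129.9) + 292.0 = -2875.1
(Excluded from the current account — capital account: capital transfers received from emigrants 61.5, sale of embassy land to a foreign government 78.0, debt forgiveness received from foreign official creditors 87.1; financial account: foreign purchases of equities on the domestic stock exchange 1170.3.)

-2875.1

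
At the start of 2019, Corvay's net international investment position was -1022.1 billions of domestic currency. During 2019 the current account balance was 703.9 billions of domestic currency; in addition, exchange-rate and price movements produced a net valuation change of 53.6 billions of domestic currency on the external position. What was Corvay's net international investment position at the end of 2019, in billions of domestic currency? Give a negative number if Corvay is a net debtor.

Change in NIIP = current account + net valuation change = 703.9 + 53.6 = 757.5
End-of-year NIIP = -1022.1 + 757.5 = -264.6

-264.6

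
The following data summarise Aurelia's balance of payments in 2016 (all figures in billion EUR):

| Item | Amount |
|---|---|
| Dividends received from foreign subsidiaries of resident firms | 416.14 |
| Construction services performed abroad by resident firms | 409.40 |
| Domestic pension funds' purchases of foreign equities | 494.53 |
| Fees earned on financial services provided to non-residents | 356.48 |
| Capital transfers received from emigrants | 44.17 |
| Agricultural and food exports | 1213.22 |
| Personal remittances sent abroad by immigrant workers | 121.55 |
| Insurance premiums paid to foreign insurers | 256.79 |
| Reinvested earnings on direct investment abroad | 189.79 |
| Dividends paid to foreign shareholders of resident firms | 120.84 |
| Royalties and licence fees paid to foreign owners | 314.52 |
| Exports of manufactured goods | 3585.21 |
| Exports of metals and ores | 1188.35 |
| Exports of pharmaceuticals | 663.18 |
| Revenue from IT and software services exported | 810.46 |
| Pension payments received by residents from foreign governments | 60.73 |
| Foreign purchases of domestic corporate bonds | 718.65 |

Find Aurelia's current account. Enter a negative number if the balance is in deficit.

Goods: 3585.21 + 1213.22 + 663.18 + 1188.35 = 6649.96
Services: 810.46 + 356.48 - 314.52 + 409.40 - 256.79 = 1005.03
Primary income: 416.14 - 120.84 + 189.79 = 485.09
Secondary income: 60.73 - 121.55 = -60.82
Current account = 6649.96 + 1005.03 + 485.09 + (-60.82) = 8079.26
(Excluded from the current account — financial account: domestic pension funds' purchases of foreign equities 494.53, foreign purchases of domestic corporate bonds 718.65; capital account: capital transfers received from emigrants 44.17.)

8079.26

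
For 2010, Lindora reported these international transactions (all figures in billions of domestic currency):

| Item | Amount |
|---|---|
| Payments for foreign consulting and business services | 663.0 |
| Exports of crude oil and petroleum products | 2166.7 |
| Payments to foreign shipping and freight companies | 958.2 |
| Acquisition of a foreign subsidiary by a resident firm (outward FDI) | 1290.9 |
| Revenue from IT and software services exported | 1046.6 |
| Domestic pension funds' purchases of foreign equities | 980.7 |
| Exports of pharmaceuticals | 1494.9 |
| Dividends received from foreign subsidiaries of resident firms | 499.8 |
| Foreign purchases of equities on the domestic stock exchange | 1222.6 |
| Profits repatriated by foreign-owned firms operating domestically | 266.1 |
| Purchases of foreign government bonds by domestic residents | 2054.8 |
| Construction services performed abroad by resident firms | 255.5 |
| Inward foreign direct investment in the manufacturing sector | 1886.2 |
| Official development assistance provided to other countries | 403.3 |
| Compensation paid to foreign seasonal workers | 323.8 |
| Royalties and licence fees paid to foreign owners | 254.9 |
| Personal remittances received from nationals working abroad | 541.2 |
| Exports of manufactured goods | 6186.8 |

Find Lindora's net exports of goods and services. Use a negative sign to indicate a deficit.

Goods: 6186.8 + 1494.9 + 2166.7 = 9848.4
Services: -958.2 + 255.5 - 254.9 - 663.0 + 1046.6 = -574.0
Trade balance = 9848.4 + (-574.0) = 9274.4
(Excluded from the trade balance — financial account: acquisition of a foreign subsidiary by a resident firm (outward FDI) 1290.9, domestic pension funds' purchases of foreign equities 980.7, foreign purchases of equities on the domestic stock exchange 1222.6, purchases of foreign government bonds by domestic residents 2054.8, inward foreign direct investment in the manufacturing sector 1886.2; primary income: dividends received from foreign subsidiaries of resident firms 499.8, profits repatriated by foreign-owned firms operating domestically 266.1, compensation paid to foreign seasonal workers 323.8; secondary income: official development assistance provided to other countries 403.3, personal remittances received from nationals working abroad 541.2.)

9274.4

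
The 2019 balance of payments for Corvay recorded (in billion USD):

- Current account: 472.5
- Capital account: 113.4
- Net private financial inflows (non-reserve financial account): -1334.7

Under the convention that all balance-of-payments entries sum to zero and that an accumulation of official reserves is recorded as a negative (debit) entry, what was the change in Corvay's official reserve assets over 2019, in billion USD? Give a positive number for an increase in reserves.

-748.8

Official reserve transactions balance = -(472.5 + 113.4 + (-1334.7)) = 748.8
An accumulation of reserves is recorded as a debit (negative entry), so the change in the stock of reserves is the negative of that balance.
Change in official reserves = -(748.8) = -748.8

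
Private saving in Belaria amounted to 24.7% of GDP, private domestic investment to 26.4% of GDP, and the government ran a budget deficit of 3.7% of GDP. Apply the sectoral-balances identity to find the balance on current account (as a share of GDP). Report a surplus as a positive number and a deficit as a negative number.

By the sectoral-balances identity, CA = (S_private - I) + (T - G).
Private balance = 24.7 - 26.4 = -1.7
Government balance (T - G) = -3.7
CA = -1.7 + (-3.7) = -5.4

-5.4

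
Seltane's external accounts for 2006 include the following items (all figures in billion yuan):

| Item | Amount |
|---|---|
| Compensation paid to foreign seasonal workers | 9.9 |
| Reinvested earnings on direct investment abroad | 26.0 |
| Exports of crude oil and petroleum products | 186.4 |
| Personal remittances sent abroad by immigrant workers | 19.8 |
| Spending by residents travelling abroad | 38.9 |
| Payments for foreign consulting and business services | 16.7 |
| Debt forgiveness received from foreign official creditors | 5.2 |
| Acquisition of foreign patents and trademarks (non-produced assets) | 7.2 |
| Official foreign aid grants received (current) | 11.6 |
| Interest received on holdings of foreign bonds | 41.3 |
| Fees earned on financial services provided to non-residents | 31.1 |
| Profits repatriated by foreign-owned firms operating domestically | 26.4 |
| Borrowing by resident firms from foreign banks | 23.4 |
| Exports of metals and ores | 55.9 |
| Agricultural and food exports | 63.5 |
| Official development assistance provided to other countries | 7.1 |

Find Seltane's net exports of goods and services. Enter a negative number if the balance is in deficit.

Goods: 55.9 + 63.5 + 186.4 = 305.8
Services: -16.7 + 31.1 - 38.9 = -24.5
Trade balance = 305.8 + (-24.5) = 281.3
(Excluded from the trade balance — primary income: compensation paid to foreign seasonal workers 9.9, reinvested earnings on direct investment abroad 26.0, interest received on holdings of foreign bonds 41.3, profits repatriated by foreign-owned firms operating domestically 26.4; secondary income: personal remittances sent abroad by immigrant workers 19.8, official foreign aid grants received (current) 11.6, official development assistance provided to other countries 7.1; capital account: debt forgiveness received from foreign official creditors 5.2, acquisition of foreign patents and trademarks (non-produced assets) 7.2; financial account: borrowing by resident firms from foreign banks 23.4.)

281.3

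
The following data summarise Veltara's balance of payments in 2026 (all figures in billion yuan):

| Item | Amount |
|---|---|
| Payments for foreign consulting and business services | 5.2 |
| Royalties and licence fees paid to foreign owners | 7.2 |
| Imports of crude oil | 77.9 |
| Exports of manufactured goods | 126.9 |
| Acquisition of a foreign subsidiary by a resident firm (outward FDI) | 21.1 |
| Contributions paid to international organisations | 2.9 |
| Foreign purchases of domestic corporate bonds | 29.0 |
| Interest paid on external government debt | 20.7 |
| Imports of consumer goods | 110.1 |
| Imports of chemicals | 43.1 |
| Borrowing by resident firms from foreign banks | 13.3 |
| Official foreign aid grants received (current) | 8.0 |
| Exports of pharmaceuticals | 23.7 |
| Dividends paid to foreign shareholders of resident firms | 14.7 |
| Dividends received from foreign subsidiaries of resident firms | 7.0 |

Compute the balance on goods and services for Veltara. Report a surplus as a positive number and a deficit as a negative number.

Goods: 23.7 - 43.1 - 77.9 + 126.9 - 110.1 = -80.5
Services: -7.2 - 5.2 = -12.4
Trade balance = -80.5 + (-12.4) = -92.9
(Excluded from the trade balance — financial account: acquisition of a foreign subsidiary by a resident firm (outward FDI) 21.1, foreign purchases of domestic corporate bonds 29.0, borrowing by resident firms from foreign banks 13.3; secondary income: contributions paid to international organisations 2.9, official foreign aid grants received (current) 8.0; primary income: interest paid on external government debt 20.7, dividends paid to foreign shareholders of resident firms 14.7, dividends received from foreign subsidiaries of resident firms 7.0.)

-92.9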